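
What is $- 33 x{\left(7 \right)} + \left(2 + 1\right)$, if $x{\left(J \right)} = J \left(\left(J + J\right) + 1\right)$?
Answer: $-3462$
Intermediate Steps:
$x{\left(J \right)} = J \left(1 + 2 J\right)$ ($x{\left(J \right)} = J \left(2 J + 1\right) = J \left(1 + 2 J\right)$)
$- 33 x{\left(7 \right)} + \left(2 + 1\right) = - 33 \cdot 7 \left(1 + 2 \cdot 7\right) + \left(2 + 1\right) = - 33 \cdot 7 \left(1 + 14\right) + 3 = - 33 \cdot 7 \cdot 15 + 3 = \left(-33\right) 105 + 3 = -3465 + 3 = -3462$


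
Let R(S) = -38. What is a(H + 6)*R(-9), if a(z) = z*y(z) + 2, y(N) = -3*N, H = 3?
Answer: 9158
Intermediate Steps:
a(z) = 2 - 3*z² (a(z) = z*(-3*z) + 2 = -3*z² + 2 = 2 - 3*z²)
a(H + 6)*R(-9) = (2 - 3*(3 + 6)²)*(-38) = (2 - 3*9²)*(-38) = (2 - 3*81)*(-38) = (2 - 243)*(-38) = -241*(-38) = 9158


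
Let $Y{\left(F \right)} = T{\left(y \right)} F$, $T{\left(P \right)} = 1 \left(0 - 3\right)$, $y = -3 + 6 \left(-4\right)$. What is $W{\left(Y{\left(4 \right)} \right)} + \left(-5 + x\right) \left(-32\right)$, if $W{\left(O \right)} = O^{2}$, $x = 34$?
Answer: $-784$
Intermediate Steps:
$y = -27$ ($y = -3 - 24 = -27$)
$T{\left(P \right)} = -3$ ($T{\left(P \right)} = 1 \left(-3\right) = -3$)
$Y{\left(F \right)} = - 3 F$
$W{\left(Y{\left(4 \right)} \right)} + \left(-5 + x\right) \left(-32\right) = \left(\left(-3\right) 4\right)^{2} + \left(-5 + 34\right) \left(-32\right) = \left(-12\right)^{2} + 29 \left(-32\right) = 144 - 928 = -784$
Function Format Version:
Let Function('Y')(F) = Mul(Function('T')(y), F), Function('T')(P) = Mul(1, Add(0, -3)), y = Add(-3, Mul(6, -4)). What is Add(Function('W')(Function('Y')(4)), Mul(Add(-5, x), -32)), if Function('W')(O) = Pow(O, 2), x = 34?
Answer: -784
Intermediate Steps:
y = -27 (y = Add(-3, -24) = -27)
Function('T')(P) = -3 (Function('T')(P) = Mul(1, -3) = -3)
Function('Y')(F) = Mul(-3, F)
Add(Function('W')(Function('Y')(4)), Mul(Add(-5, x), -32)) = Add(Pow(Mul(-3, 4), 2), Mul(Add(-5, 34), -32)) = Add(Pow(-12, 2), Mul(29, -32)) = Add(144, -928) = -784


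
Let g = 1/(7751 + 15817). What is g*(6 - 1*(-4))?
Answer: 5/11784 ≈ 0.00042430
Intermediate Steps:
g = 1/23568 ≈ 4.2430e-5
g*(6 - 1*(-4)) = (6 - 1*(-4))/23568 = (6 + 4)/23568 = (1/23568)*10 = 5/11784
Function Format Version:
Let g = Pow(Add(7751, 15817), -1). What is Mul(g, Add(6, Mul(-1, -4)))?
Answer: Rational(5, 11784) ≈ 0.00042430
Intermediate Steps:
g = Rational(1, 23568) (g = Pow(23568, -1) = Rational(1, 23568) ≈ 4.2430e-5)
Mul(g, Add(6, Mul(-1, -4))) = Mul(Rational(1, 23568), Add(6, Mul(-1, -4))) = Mul(Rational(1, 23568), Add(6, 4)) = Mul(Rational(1, 23568), 10) = Rational(5, 11784)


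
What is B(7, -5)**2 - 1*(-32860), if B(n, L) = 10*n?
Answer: 37760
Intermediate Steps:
B(7, -5)**2 - 1*(-32860) = (10*7)**2 - 1*(-32860) = 70**2 + 32860 = 4900 + 32860 = 37760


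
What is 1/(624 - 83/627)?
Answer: 627/391165 ≈ 0.0016029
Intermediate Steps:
1/(624 - 83/627) = 1/(391165/627) = 627/391165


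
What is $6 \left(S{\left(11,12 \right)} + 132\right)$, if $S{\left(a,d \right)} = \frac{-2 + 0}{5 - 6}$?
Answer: $804$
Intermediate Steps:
$S{\left(a,d \right)} = 2$ ($S{\left(a,d \right)} = - \frac{2}{-1} = \left(-2\right) \left(-1\right) = 2$)
$6 \left(S{\left(11,12 \right)} + 132\right) = 6 \left(2 + 132\right) = 6 \cdot 134 = 804$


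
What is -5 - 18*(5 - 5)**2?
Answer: -5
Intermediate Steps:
-5 - 18*(5 - 5)**2 = -5 - 18*0**2 = -5 - 18*0 = -5 + 0 = -5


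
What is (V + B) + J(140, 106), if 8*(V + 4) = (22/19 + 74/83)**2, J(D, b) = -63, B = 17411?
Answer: 43134602304/2486929 ≈ 17345.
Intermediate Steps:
V = -8641988/2486929 (V = -4 + (22/19 + 74/83)**2/8 = -4 + (3232/1577)**2/8 = -4 + (1/8)*(10445824/2486929) = -4 + 1305728/2486929 = -8641988/2486929 ≈ -3.4750)
(V + B) + J(140, 106) = (-8641988/2486929 + 17411) - 63 = 43291278831/2486929 - 63 = 43134602304/2486929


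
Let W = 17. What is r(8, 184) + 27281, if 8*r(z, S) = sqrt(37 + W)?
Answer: 27281 + 3*sqrt(6)/8 ≈ 27282.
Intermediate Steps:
r(z, S) = 3*sqrt(6)/8 (r(z, S) = sqrt(37 + 17)/8 = sqrt(54)/8 = (3*sqrt(6))/8 = 3*sqrt(6)/8)
r(8, 184) + 27281 = 3*sqrt(6)/8 + 27281 = 27281 + 3*sqrt(6)/8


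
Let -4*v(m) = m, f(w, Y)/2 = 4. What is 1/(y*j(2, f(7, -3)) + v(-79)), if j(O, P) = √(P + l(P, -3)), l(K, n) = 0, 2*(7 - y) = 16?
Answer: 316/6113 + 32*√2/6113 ≈ 0.059096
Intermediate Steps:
y = -1 (y = 7 - ½*16 = 7 - 8 = -1)
f(w, Y) = 8 (f(w, Y) = 2*4 = 8)
j(O, P) = √P (j(O, P) = √(P + 0) = √P)
v(m) = -m/4
1/(y*j(2, f(7, -3)) + v(-79)) = 1/(-√8 - ¼*(-79)) = 1/(-2*√2 + 79/4) = 1/(79/4 - 2*√2)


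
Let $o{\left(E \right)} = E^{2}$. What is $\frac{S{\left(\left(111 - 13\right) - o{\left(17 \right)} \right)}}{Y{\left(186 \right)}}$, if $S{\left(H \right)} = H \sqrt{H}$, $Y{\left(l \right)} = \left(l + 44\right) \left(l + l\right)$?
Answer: $- \frac{191 i \sqrt{191}}{85560} \approx - 0.030852 i$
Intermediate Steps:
$Y{\left(l \right)} = 2 l \left(44 + l\right)$ ($Y{\left(l \right)} = \left(44 + l\right) 2 l = 2 l \left(44 + l\right)$)
$S{\left(H \right)} = H^{\frac{3}{2}}$
$\frac{S{\left(\left(111 - 13\right) - o{\left(17 \right)} \right)}}{Y{\left(186 \right)}} = \frac{\left(\left(111 - 13\right) - 17^{2}\right)^{\frac{3}{2}}}{2 \cdot 186 \left(44 + 186\right)} = \frac{\left(98 - 289\right)^{\frac{3}{2}}}{2 \cdot 186 \cdot 230} = \frac{\left(98 - 289\right)^{\frac{3}{2}}}{85560} = \left(-191\right)^{\frac{3}{2}} \cdot \frac{1}{85560} = - 191 i \sqrt{191} \cdot \frac{1}{85560} = - \frac{191 i \sqrt{191}}{85560}$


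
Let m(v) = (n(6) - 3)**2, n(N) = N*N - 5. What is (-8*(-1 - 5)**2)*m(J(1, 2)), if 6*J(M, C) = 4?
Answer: -225792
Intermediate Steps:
n(N) = -5 + N**2 (n(N) = N**2 - 5 = -5 + N**2)
J(M, C) = 2/3 (J(M, C) = (1/6)*4 = 2/3)
m(v) = 784 (m(v) = ((-5 + 6**2) - 3)**2 = ((-5 + 36) - 3)**2 = (31 - 3)**2 = 28**2 = 784)
(-8*(-1 - 5)**2)*m(J(1, 2)) = -8*(-1 - 5)**2*784 = -8*(-6)**2*784 = -8*36*784 = -288*784 = -225792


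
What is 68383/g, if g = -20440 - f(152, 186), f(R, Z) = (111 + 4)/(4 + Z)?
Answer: -2598554/776743 ≈ -3.3454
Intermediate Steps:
f(R, Z) = 115/(4 + Z)
g = -776743/38 (g = -20440 - 115/(4 + 186) = -20440 - 115/190 = -20440 - 1*23/38 = -20440 - 23/38 = -776743/38 ≈ -20441.)
68383/g = 68383/(-776743/38) = 68383*(-38/776743) = -2598554/776743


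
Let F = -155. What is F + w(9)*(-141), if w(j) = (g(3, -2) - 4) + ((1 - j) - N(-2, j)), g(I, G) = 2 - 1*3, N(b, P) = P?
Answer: 2947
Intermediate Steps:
g(I, G) = -1 (g(I, G) = 2 - 3 = -1)
w(j) = -4 - 2*j (w(j) = (-1 - 4) + ((1 - j) - j) = -5 + (1 - 2*j) = -4 - 2*j)
F + w(9)*(-141) = -155 + (-4 - 2*9)*(-141) = -155 + (-4 - 18)*(-141) = -155 - 22*(-141) = -155 + 3102 = 2947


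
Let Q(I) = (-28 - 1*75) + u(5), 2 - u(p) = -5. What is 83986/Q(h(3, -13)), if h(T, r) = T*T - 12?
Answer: -41993/48 ≈ -874.85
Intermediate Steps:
u(p) = 7 (u(p) = 2 - 1*(-5) = 2 + 5 = 7)
h(T, r) = -12 + T² (h(T, r) = T² - 12 = -12 + T²)
Q(I) = -96 (Q(I) = (-28 - 1*75) + 7 = (-28 - 75) + 7 = -103 + 7 = -96)
83986/Q(h(3, -13)) = 83986/(-96) = 83986*(-1/96) = -41993/48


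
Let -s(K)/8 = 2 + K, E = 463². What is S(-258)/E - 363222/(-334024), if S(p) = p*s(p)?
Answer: -49314700149/35802195428 ≈ -1.3774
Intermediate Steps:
E = 214369
s(K) = -16 - 8*K (s(K) = -8*(2 + K) = -16 - 8*K)
S(p) = p*(-16 - 8*p)
S(-258)/E - 363222/(-334024) = -8*(-258)*(2 - 258)/214369 - 363222/(-334024) = -8*(-258)*(-256)*(1/214369) - 363222*(-1/334024) = -528384*1/214369 + 181611/167012 = -528384/214369 + 181611/167012 = -49314700149/35802195428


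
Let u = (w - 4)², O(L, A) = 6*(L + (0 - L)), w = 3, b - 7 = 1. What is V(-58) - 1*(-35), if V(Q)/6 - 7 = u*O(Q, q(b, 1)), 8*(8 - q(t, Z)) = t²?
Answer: 77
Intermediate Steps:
b = 8 (b = 7 + 1 = 8)
q(t, Z) = 8 - t²/8
O(L, A) = 0 (O(L, A) = 6*(L - L) = 6*0 = 0)
u = 1 (u = (3 - 4)² = (-1)² = 1)
V(Q) = 42 (V(Q) = 42 + 6*(1*0) = 42 + 6*0 = 42 + 0 = 42)
V(-58) - 1*(-35) = 42 - 1*(-35) = 42 + 35 = 77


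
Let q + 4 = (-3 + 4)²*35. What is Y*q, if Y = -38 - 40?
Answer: -2418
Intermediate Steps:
Y = -78
q = 31 (q = -4 + (-3 + 4)²*35 = -4 + 1²*35 = -4 + 1*35 = -4 + 35 = 31)
Y*q = -78*31 = -2418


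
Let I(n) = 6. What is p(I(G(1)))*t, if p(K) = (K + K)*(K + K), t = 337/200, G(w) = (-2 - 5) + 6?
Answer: 6066/25 ≈ 242.64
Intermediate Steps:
G(w) = -1 (G(w) = -7 + 6 = -1)
t = 337/200 (t = 337*(1/200) = 337/200 ≈ 1.6850)
p(K) = 4*K**2 (p(K) = (2*K)*(2*K) = 4*K**2)
p(I(G(1)))*t = (4*6**2)*(337/200) = (4*36)*(337/200) = 144*(337/200) = 6066/25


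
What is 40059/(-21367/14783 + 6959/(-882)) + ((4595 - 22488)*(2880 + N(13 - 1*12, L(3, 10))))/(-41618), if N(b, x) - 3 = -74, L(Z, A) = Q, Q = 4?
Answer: -15619792165736705/5065767556238 ≈ -3083.4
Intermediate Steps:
L(Z, A) = 4
N(b, x) = -71 (N(b, x) = 3 - 74 = -71)
40059/(-21367/14783 + 6959/(-882)) + ((4595 - 22488)*(2880 + N(13 - 1*12, L(3, 10))))/(-41618) = 40059/(-21367/14783 + 6959/(-882)) + ((4595 - 22488)*(2880 - 71))/(-41618) = 40059/(-21367*1/14783 + 6959*(-1/882)) - 17893*2809*(-1/41618) = 40059/(-21367/14783 - 6959/882) - 50261437*(-1/41618) = 40059/(-121720591/13038606) + 50261437/41618 = 40059*(-13038606/121720591) + 50261437/41618 = -522313517754/121720591 + 50261437/41618 = -15619792165736705/5065767556238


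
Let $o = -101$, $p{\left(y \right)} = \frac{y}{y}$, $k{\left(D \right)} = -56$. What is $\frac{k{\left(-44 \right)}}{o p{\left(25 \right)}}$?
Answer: $\frac{56}{101} \approx 0.55446$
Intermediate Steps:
$p{\left(y \right)} = 1$
$\frac{k{\left(-44 \right)}}{o p{\left(25 \right)}} = - \frac{56}{\left(-101\right) 1} = - \frac{56}{-101} = \left(-56\right) \left(- \frac{1}{101}\right) = \frac{56}{101}$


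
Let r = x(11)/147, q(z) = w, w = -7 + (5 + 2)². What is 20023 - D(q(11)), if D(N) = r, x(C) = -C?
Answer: 2943392/147 ≈ 20023.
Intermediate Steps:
w = 42 (w = -7 + 7² = -7 + 49 = 42)
q(z) = 42
r = -11/147 (r = -1*11/147 = -11*1/147 = -11/147 ≈ -0.074830)
D(N) = -11/147
20023 - D(q(11)) = 20023 - 1*(-11/147) = 20023 + 11/147 = 2943392/147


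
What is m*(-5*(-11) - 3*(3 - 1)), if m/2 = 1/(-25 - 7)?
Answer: -49/16 ≈ -3.0625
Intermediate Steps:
m = -1/16 (m = 2/(-25 - 7) = 2/(-32) = 2*(-1/32) = -1/16 ≈ -0.062500)
m*(-5*(-11) - 3*(3 - 1)) = -(-5*(-11) - 3*(3 - 1))/16 = -(55 - 3*2)/16 = -(55 - 6)/16 = -1/16*49 = -49/16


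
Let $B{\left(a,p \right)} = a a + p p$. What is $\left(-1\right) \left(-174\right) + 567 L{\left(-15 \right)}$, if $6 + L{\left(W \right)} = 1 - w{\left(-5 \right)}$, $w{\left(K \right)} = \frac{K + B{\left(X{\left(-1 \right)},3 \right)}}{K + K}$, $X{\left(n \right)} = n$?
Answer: $- \frac{4755}{2} \approx -2377.5$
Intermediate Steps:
$B{\left(a,p \right)} = a^{2} + p^{2}$
$w{\left(K \right)} = \frac{10 + K}{2 K}$ ($w{\left(K \right)} = \frac{K + \left(\left(-1\right)^{2} + 3^{2}\right)}{K + K} = \frac{K + \left(1 + 9\right)}{2 K} = \left(K + 10\right) \frac{1}{2 K} = \left(10 + K\right) \frac{1}{2 K} = \frac{10 + K}{2 K}$)
$L{\left(W \right)} = - \frac{9}{2}$ ($L{\left(W \right)} = -6 + \left(1 - \frac{10 - 5}{2 \left(-5\right)}\right) = -6 + \left(1 - \frac{1}{2} \left(- \frac{1}{5}\right) 5\right) = -6 + \left(1 - - \frac{1}{2}\right) = -6 + \left(1 + \frac{1}{2}\right) = -6 + \frac{3}{2} = - \frac{9}{2}$)
$\left(-1\right) \left(-174\right) + 567 L{\left(-15 \right)} = \left(-1\right) \left(-174\right) + 567 \left(- \frac{9}{2}\right) = 174 - \frac{5103}{2} = - \frac{4755}{2}$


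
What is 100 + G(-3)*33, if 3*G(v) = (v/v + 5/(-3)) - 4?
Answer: 146/3 ≈ 48.667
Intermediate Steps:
G(v) = -14/9 (G(v) = ((v/v + 5/(-3)) - 4)/3 = ((1 + 5*(-1/3)) - 4)/3 = ((1 - 5/3) - 4)/3 = (-2/3 - 4)/3 = (1/3)*(-14/3) = -14/9)
100 + G(-3)*33 = 100 - 14/9*33 = 100 - 154/3 = 146/3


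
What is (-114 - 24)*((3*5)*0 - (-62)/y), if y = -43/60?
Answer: 513360/43 ≈ 11939.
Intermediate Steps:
y = -43/60 (y = -43*1/60 = -43/60 ≈ -0.71667)
(-114 - 24)*((3*5)*0 - (-62)/y) = (-114 - 24)*((3*5)*0 - (-62)/(-43/60)) = -138*(15*0 - (-62)*(-60)/43) = -138*(0 - 1*3720/43) = -138*(0 - 3720/43) = -138*(-3720/43) = 513360/43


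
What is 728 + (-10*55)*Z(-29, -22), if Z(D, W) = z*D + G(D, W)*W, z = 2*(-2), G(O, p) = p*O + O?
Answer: 7305828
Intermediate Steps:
G(O, p) = O + O*p (G(O, p) = O*p + O = O + O*p)
z = -4
Z(D, W) = -4*D + D*W*(1 + W) (Z(D, W) = -4*D + (D*(1 + W))*W = -4*D + D*W*(1 + W))
728 + (-10*55)*Z(-29, -22) = 728 + (-10*55)*(-29*(-4 - 22*(1 - 22))) = 728 - (-15950)*(-4 - 22*(-21)) = 728 - (-15950)*(-4 + 462) = 728 - (-15950)*458 = 728 - 550*(-13282) = 728 + 7305100 = 7305828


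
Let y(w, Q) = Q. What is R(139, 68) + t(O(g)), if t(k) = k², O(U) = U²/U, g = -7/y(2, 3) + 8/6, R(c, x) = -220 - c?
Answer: -358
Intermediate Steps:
g = -1 (g = -7/3 + 8/6 = -7*⅓ + 8*(⅙) = -7/3 + 4/3 = -1)
O(U) = U
R(139, 68) + t(O(g)) = (-220 - 1*139) + (-1)² = (-220 - 139) + 1 = -359 + 1 = -358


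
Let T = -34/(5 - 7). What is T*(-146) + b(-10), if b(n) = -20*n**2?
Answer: -4482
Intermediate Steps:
T = 17 (T = -34/(-2) = -1/2*(-34) = 17)
T*(-146) + b(-10) = 17*(-146) - 20*(-10)**2 = -2482 - 20*100 = -2482 - 2000 = -4482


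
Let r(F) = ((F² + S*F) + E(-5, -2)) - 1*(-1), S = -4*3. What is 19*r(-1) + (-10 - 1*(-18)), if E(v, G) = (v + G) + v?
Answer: 46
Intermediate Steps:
E(v, G) = G + 2*v (E(v, G) = (G + v) + v = G + 2*v)
S = -12
r(F) = -11 + F² - 12*F (r(F) = ((F² - 12*F) + (-2 + 2*(-5))) - 1*(-1) = ((F² - 12*F) + (-2 - 10)) + 1 = ((F² - 12*F) - 12) + 1 = (-12 + F² - 12*F) + 1 = -11 + F² - 12*F)
19*r(-1) + (-10 - 1*(-18)) = 19*(-11 + (-1)² - 12*(-1)) + (-10 - 1*(-18)) = 19*(-11 + 1 + 12) + (-10 + 18) = 19*2 + 8 = 38 + 8 = 46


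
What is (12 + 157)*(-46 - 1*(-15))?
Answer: -5239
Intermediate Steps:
(12 + 157)*(-46 - 1*(-15)) = 169*(-46 + 15) = 169*(-31) = -5239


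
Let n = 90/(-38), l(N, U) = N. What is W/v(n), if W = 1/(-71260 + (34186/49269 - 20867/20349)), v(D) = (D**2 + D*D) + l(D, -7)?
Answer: -1914971069/1207740740724095 ≈ -1.5856e-6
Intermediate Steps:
n = -45/19 (n = 90*(-1/38) = -45/19 ≈ -2.3684)
v(D) = D + 2*D**2 (v(D) = (D**2 + D*D) + D = (D**2 + D**2) + D = 2*D**2 + D = D + 2*D**2)
W = -47741661/3402086593589 (W = 1/(-71260 + (34186*(1/49269) - 20867*1/20349)) = 1/(-71260 + (34186/49269 - 2981/2907)) = 1/(-71260 - 15830729/47741661) = 1/(-3402086593589/47741661) = -47741661/3402086593589 ≈ -1.4033e-5)
W/v(n) = -47741661*(-19/(45*(1 + 2*(-45/19))))/3402086593589 = -47741661*(-19/(45*(1 - 90/19)))/3402086593589 = -47741661/(3402086593589*((-45/19*(-71/19)))) = -47741661/(3402086593589*3195/361) = -47741661/3402086593589*361/3195 = -1914971069/1207740740724095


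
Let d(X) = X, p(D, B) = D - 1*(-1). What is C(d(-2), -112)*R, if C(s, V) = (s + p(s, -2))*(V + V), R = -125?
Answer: -84000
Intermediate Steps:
p(D, B) = 1 + D (p(D, B) = D + 1 = 1 + D)
C(s, V) = 2*V*(1 + 2*s) (C(s, V) = (s + (1 + s))*(V + V) = (1 + 2*s)*(2*V) = 2*V*(1 + 2*s))
C(d(-2), -112)*R = (2*(-112)*(1 + 2*(-2)))*(-125) = (2*(-112)*(1 - 4))*(-125) = (2*(-112)*(-3))*(-125) = 672*(-125) = -84000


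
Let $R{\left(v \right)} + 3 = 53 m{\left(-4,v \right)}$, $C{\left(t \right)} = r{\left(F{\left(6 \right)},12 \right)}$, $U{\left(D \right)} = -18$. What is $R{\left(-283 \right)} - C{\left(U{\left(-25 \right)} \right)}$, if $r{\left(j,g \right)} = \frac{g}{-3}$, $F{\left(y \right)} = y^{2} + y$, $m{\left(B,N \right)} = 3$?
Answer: $160$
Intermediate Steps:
$F{\left(y \right)} = y + y^{2}$
$r{\left(j,g \right)} = - \frac{g}{3}$ ($r{\left(j,g \right)} = g \left(- \frac{1}{3}\right) = - \frac{g}{3}$)
$C{\left(t \right)} = -4$ ($C{\left(t \right)} = \left(- \frac{1}{3}\right) 12 = -4$)
$R{\left(v \right)} = 156$ ($R{\left(v \right)} = -3 + 53 \cdot 3 = -3 + 159 = 156$)
$R{\left(-283 \right)} - C{\left(U{\left(-25 \right)} \right)} = 156 - -4 = 156 + 4 = 160$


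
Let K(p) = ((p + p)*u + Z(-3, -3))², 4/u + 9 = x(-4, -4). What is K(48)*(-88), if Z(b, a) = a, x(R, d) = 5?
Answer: -862488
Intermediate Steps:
u = -1 (u = 4/(-9 + 5) = 4/(-4) = 4*(-¼) = -1)
K(p) = (-3 - 2*p)² (K(p) = ((p + p)*(-1) - 3)² = ((2*p)*(-1) - 3)² = (-2*p - 3)² = (-3 - 2*p)²)
K(48)*(-88) = (3 + 2*48)²*(-88) = (3 + 96)²*(-88) = 99²*(-88) = 9801*(-88) = -862488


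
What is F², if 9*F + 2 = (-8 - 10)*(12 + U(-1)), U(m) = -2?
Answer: 33124/81 ≈ 408.94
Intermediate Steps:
F = -182/9 (F = -2/9 + ((-8 - 10)*(12 - 2))/9 = -2/9 + (-18*10)/9 = -2/9 + (⅑)*(-180) = -2/9 - 20 = -182/9 ≈ -20.222)
F² = (-182/9)² = 33124/81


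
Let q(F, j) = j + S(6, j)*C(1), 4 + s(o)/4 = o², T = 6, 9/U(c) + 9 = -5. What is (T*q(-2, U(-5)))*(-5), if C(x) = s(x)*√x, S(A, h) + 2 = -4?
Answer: -14985/7 ≈ -2140.7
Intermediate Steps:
U(c) = -9/14 (U(c) = 9/(-9 - 5) = 9/(-14) = 9*(-1/14) = -9/14)
s(o) = -16 + 4*o²
S(A, h) = -6 (S(A, h) = -2 - 4 = -6)
C(x) = √x*(-16 + 4*x²) (C(x) = (-16 + 4*x²)*√x = √x*(-16 + 4*x²))
q(F, j) = 72 + j (q(F, j) = j - 24*√1*(-4 + 1²) = j - 24*(-4 + 1) = j - 24*(-3) = j - 6*(-12) = j + 72 = 72 + j)
(T*q(-2, U(-5)))*(-5) = (6*(72 - 9/14))*(-5) = (6*(999/14))*(-5) = (2997/7)*(-5) = -14985/7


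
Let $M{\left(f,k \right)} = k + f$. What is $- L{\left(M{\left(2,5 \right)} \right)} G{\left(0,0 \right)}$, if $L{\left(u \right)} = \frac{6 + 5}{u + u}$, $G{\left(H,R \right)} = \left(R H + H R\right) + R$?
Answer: $0$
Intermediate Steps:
$M{\left(f,k \right)} = f + k$
$G{\left(H,R \right)} = R + 2 H R$ ($G{\left(H,R \right)} = \left(H R + H R\right) + R = 2 H R + R = R + 2 H R$)
$L{\left(u \right)} = \frac{11}{2 u}$
$- L{\left(M{\left(2,5 \right)} \right)} G{\left(0,0 \right)} = - \frac{11}{2 \left(2 + 5\right)} 0 \left(1 + 2 \cdot 0\right) = - \frac{11}{2 \cdot 7} \cdot 0 \left(1 + 0\right) = - \frac{11}{2 \cdot 7} \cdot 0 \cdot 1 = \left(-1\right) \frac{11}{14} \cdot 0 = \left(- \frac{11}{14}\right) 0 = 0$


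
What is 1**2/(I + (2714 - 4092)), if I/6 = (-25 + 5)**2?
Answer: 1/1022 ≈ 0.00097847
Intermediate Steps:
I = 2400 (I = 6*(-25 + 5)**2 = 6*(-20)**2 = 6*400 = 2400)
1**2/(I + (2714 - 4092)) = 1**2/(2400 + (2714 - 4092)) = 1/(2400 - 1378) = 1/1022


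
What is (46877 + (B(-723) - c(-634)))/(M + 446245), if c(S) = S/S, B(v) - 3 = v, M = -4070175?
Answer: -23078/1811965 ≈ -0.012736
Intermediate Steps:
B(v) = 3 + v
c(S) = 1
(46877 + (B(-723) - c(-634)))/(M + 446245) = (46877 + ((3 - 723) - 1*1))/(-4070175 + 446245) = (46877 + (-720 - 1))/(-3623930) = (46877 - 721)*(-1/3623930) = 46156*(-1/3623930) = -23078/1811965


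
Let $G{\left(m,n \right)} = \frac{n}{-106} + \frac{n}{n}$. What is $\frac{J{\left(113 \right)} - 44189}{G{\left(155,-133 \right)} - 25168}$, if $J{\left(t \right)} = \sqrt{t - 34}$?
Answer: $\frac{4684034}{2667569} - \frac{106 \sqrt{79}}{2667569} \approx 1.7556$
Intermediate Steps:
$J{\left(t \right)} = \sqrt{-34 + t}$
$G{\left(m,n \right)} = 1 - \frac{n}{106}$ ($G{\left(m,n \right)} = n \left(- \frac{1}{106}\right) + 1 = - \frac{n}{106} + 1 = 1 - \frac{n}{106}$)
$\frac{J{\left(113 \right)} - 44189}{G{\left(155,-133 \right)} - 25168} = \frac{\sqrt{-34 + 113} - 44189}{\left(1 - - \frac{133}{106}\right) - 25168} = \frac{\sqrt{79} - 44189}{\left(1 + \frac{133}{106}\right) - 25168} = \frac{-44189 + \sqrt{79}}{\frac{239}{106} - 25168} = \frac{-44189 + \sqrt{79}}{- \frac{2667569}{106}} = \left(-44189 + \sqrt{79}\right) \left(- \frac{106}{2667569}\right) = \frac{4684034}{2667569} - \frac{106 \sqrt{79}}{2667569}$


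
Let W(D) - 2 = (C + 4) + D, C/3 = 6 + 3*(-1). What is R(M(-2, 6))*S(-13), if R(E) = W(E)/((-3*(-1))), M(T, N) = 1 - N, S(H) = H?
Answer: -130/3 ≈ -43.333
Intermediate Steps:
C = 9 (C = 3*(6 + 3*(-1)) = 3*(6 - 3) = 3*3 = 9)
W(D) = 15 + D (W(D) = 2 + ((9 + 4) + D) = 2 + (13 + D) = 15 + D)
R(E) = 5 + E/3 (R(E) = (15 + E)/((-3*(-1))) = (15 + E)/3 = (15 + E)*(1/3) = 5 + E/3)
R(M(-2, 6))*S(-13) = (5 + (1 - 1*6)/3)*(-13) = (5 + (1 - 6)/3)*(-13) = (5 + (1/3)*(-5))*(-13) = (5 - 5/3)*(-13) = (10/3)*(-13) = -130/3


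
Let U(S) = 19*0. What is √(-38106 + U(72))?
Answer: 3*I*√4234 ≈ 195.21*I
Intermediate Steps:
U(S) = 0
√(-38106 + U(72)) = √(-38106 + 0) = √(-38106) = 3*I*√4234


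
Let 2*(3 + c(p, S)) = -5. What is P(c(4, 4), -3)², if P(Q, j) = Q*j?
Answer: 1089/4 ≈ 272.25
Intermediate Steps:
c(p, S) = -11/2 (c(p, S) = -3 + (½)*(-5) = -3 - 5/2 = -11/2)
P(c(4, 4), -3)² = (-11/2*(-3))² = (33/2)² = 1089/4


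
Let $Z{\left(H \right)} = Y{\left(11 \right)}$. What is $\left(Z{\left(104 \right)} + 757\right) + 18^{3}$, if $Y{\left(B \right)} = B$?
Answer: $6600$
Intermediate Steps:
$Z{\left(H \right)} = 11$
$\left(Z{\left(104 \right)} + 757\right) + 18^{3} = \left(11 + 757\right) + 18^{3} = 768 + 5832 = 6600$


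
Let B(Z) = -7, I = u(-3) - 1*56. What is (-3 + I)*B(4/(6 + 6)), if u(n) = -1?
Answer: 420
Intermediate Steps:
I = -57 (I = -1 - 1*56 = -1 - 56 = -57)
(-3 + I)*B(4/(6 + 6)) = (-3 - 57)*(-7) = -60*(-7) = 420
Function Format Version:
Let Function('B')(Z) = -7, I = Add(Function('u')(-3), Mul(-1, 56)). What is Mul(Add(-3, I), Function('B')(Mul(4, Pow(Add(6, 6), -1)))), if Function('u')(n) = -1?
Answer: 420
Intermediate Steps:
I = -57 (I = Add(-1, Mul(-1, 56)) = Add(-1, -56) = -57)
Mul(Add(-3, I), Function('B')(Mul(4, Pow(Add(6, 6), -1)))) = Mul(Add(-3, -57), -7) = Mul(-60, -7) = 420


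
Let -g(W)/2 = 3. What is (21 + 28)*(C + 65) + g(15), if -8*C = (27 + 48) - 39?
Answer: 5917/2 ≈ 2958.5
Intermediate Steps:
C = -9/2 (C = -((27 + 48) - 39)/8 = -(75 - 39)/8 = -1/8*36 = -9/2 ≈ -4.5000)
g(W) = -6 (g(W) = -2*3 = -6)
(21 + 28)*(C + 65) + g(15) = (21 + 28)*(-9/2 + 65) - 6 = 49*(121/2) - 6 = 5929/2 - 6 = 5917/2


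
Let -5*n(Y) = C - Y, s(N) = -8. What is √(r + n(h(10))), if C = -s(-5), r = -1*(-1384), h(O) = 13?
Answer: √1385 ≈ 37.216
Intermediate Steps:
r = 1384
C = 8 (C = -1*(-8) = 8)
n(Y) = -8/5 + Y/5 (n(Y) = -(8 - Y)/5 = -8/5 + Y/5)
√(r + n(h(10))) = √(1384 + (-8/5 + (⅕)*13)) = √(1384 + (-8/5 + 13/5)) = √(1384 + 1) = √1385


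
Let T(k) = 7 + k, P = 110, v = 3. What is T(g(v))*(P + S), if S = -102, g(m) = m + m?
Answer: 104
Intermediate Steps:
g(m) = 2*m
T(g(v))*(P + S) = (7 + 2*3)*(110 - 102) = (7 + 6)*8 = 13*8 = 104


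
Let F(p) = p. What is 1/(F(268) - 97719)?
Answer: -1/97451 ≈ -1.0262e-5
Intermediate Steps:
1/(F(268) - 97719) = 1/(268 - 97719) = 1/(-97451) = -1/97451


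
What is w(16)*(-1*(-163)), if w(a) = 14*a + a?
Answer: 39120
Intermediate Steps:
w(a) = 15*a
w(16)*(-1*(-163)) = (15*16)*(-1*(-163)) = 240*163 = 39120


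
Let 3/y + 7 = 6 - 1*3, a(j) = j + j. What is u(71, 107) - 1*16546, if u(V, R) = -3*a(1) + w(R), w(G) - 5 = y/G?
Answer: -7082119/428 ≈ -16547.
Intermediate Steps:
a(j) = 2*j
y = -¾ (y = 3/(-7 + (6 - 1*3)) = 3/(-7 + (6 - 3)) = 3/(-7 + 3) = 3/(-4) = 3*(-¼) = -¾ ≈ -0.75000)
w(G) = 5 - 3/(4*G)
u(V, R) = -1 - 3/(4*R) (u(V, R) = -6 + (5 - 3/(4*R)) = -1 - 3/(4*R))
u(71, 107) - 1*16546 = (-¾ - 1*107)/107 - 1*16546 = (-¾ - 107)/107 - 16546 = (1/107)*(-431/4) - 16546 = -431/428 - 16546 = -7082119/428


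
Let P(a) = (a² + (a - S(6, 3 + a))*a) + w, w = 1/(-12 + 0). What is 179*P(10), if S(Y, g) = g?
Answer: 150181/12 ≈ 12515.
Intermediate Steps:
w = -1/12 (w = 1/(-12) = -1/12 ≈ -0.083333)
P(a) = -1/12 + a² - 3*a (P(a) = (a² + (a - (3 + a))*a) - 1/12 = (a² + (a + (-3 - a))*a) - 1/12 = (a² - 3*a) - 1/12 = -1/12 + a² - 3*a)
179*P(10) = 179*(-1/12 + 10² - 3*10) = 179*(-1/12 + 100 - 30) = 179*(839/12) = 150181/12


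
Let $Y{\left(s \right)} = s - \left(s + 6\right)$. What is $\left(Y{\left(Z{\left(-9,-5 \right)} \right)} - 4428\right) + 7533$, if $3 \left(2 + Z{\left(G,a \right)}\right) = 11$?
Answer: $3099$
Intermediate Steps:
$Z{\left(G,a \right)} = \frac{5}{3}$ ($Z{\left(G,a \right)} = -2 + \frac{1}{3} \cdot 11 = -2 + \frac{11}{3} = \frac{5}{3}$)
$Y{\left(s \right)} = -6$ ($Y{\left(s \right)} = s - \left(6 + s\right) = -6$)
$\left(Y{\left(Z{\left(-9,-5 \right)} \right)} - 4428\right) + 7533 = \left(-6 - 4428\right) + 7533 = -4434 + 7533 = 3099$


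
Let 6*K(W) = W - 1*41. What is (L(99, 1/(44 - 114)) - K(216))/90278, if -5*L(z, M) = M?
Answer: -15311/47395950 ≈ -0.00032304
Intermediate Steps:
K(W) = -41/6 + W/6 (K(W) = (W - 1*41)/6 = (W - 41)/6 = (-41 + W)/6 = -41/6 + W/6)
L(z, M) = -M/5
(L(99, 1/(44 - 114)) - K(216))/90278 = (-1/(5*(44 - 114)) - (-41/6 + (1/6)*216))/90278 = (-1/5/(-70) - (-41/6 + 36))*(1/90278) = (-1/5*(-1/70) - 1*175/6)*(1/90278) = (1/350 - 175/6)*(1/90278) = -15311/525*1/90278 = -15311/47395950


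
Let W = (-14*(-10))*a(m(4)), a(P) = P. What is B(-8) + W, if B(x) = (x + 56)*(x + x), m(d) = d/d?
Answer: -628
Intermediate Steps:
m(d) = 1
B(x) = 2*x*(56 + x) (B(x) = (56 + x)*(2*x) = 2*x*(56 + x))
W = 140 (W = -14*(-10)*1 = 140*1 = 140)
B(-8) + W = 2*(-8)*(56 - 8) + 140 = 2*(-8)*48 + 140 = -768 + 140 = -628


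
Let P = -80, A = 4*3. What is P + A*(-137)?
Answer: -1724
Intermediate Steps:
A = 12
P + A*(-137) = -80 + 12*(-137) = -80 - 1644 = -1724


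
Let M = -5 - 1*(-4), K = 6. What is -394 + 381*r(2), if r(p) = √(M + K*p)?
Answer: -394 + 381*√11 ≈ 869.63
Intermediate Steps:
M = -1 (M = -5 + 4 = -1)
r(p) = √(-1 + 6*p)
-394 + 381*r(2) = -394 + 381*√(-1 + 6*2) = -394 + 381*√(-1 + 12) = -394 + 381*√11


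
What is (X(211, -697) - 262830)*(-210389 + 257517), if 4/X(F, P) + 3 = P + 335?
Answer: -4521128256112/365 ≈ -1.2387e+10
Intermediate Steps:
X(F, P) = 4/(332 + P) (X(F, P) = 4/(-3 + (P + 335)) = 4/(-3 + (335 + P)) = 4/(332 + P))
(X(211, -697) - 262830)*(-210389 + 257517) = (4/(332 - 697) - 262830)*(-210389 + 257517) = (4/(-365) - 262830)*47128 = (4*(-1/365) - 262830)*47128 = (-4/365 - 262830)*47128 = -95932954/365*47128 = -4521128256112/365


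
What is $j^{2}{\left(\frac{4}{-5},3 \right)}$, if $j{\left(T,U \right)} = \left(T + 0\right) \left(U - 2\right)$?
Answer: $\frac{16}{25} \approx 0.64$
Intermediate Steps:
$j{\left(T,U \right)} = T \left(-2 + U\right)$
$j^{2}{\left(\frac{4}{-5},3 \right)} = \left(\frac{4}{-5} \left(-2 + 3\right)\right)^{2} = \left(4 \left(- \frac{1}{5}\right) 1\right)^{2} = \left(\left(- \frac{4}{5}\right) 1\right)^{2} = \left(- \frac{4}{5}\right)^{2} = \frac{16}{25}$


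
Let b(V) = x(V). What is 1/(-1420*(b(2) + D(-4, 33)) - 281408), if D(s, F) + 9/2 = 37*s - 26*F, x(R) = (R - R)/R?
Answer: 1/1153502 ≈ 8.6692e-7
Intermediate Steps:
x(R) = 0 (x(R) = 0/R = 0)
b(V) = 0
D(s, F) = -9/2 - 26*F + 37*s (D(s, F) = -9/2 + (37*s - 26*F) = -9/2 + (-26*F + 37*s) = -9/2 - 26*F + 37*s)
1/(-1420*(b(2) + D(-4, 33)) - 281408) = 1/(-1420*(0 + (-9/2 - 26*33 + 37*(-4))) - 281408) = 1/(-1420*(0 + (-9/2 - 858 - 148)) - 281408) = 1/(-1420*(0 - 2021/2) - 281408) = 1/(-1420*(-2021/2) - 281408) = 1/(1434910 - 281408) = 1/1153502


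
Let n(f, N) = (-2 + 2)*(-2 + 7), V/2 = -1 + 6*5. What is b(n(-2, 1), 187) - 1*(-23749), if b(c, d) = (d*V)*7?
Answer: 99671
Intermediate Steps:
V = 58 (V = 2*(-1 + 6*5) = 2*(-1 + 30) = 2*29 = 58)
n(f, N) = 0 (n(f, N) = 0*5 = 0)
b(c, d) = 406*d (b(c, d) = (d*58)*7 = (58*d)*7 = 406*d)
b(n(-2, 1), 187) - 1*(-23749) = 406*187 - 1*(-23749) = 75922 + 23749 = 99671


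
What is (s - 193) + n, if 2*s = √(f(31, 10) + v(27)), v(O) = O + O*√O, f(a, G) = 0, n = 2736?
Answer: 2543 + 3*√(3 + 9*√3)/2 ≈ 2549.5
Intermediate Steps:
v(O) = O + O^(3/2)
s = √(27 + 81*√3)/2 (s = √(0 + (27 + 27^(3/2)))/2 = √(0 + (27 + 81*√3))/2 = √(27 + 81*√3)/2 ≈ 6.4671)
(s - 193) + n = (3*√(3 + 9*√3)/2 - 193) + 2736 = (-193 + 3*√(3 + 9*√3)/2) + 2736 = 2543 + 3*√(3 + 9*√3)/2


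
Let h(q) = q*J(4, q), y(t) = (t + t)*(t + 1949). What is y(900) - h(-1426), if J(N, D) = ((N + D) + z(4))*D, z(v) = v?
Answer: 2888597168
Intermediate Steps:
y(t) = 2*t*(1949 + t) (y(t) = (2*t)*(1949 + t) = 2*t*(1949 + t))
J(N, D) = D*(4 + D + N) (J(N, D) = ((N + D) + 4)*D = ((D + N) + 4)*D = (4 + D + N)*D = D*(4 + D + N))
h(q) = q**2*(8 + q) (h(q) = q*(q*(4 + q + 4)) = q*(q*(8 + q)) = q**2*(8 + q))
y(900) - h(-1426) = 2*900*(1949 + 900) - (-1426)**2*(8 - 1426) = 2*900*2849 - 2033476*(-1418) = 5128200 - 1*(-2883468968) = 5128200 + 2883468968 = 2888597168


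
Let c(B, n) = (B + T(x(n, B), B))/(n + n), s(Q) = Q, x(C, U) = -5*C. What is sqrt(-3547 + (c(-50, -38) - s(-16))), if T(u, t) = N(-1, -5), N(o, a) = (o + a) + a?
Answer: I*sqrt(5097605)/38 ≈ 59.415*I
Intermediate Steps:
N(o, a) = o + 2*a (N(o, a) = (a + o) + a = o + 2*a)
T(u, t) = -11 (T(u, t) = -1 + 2*(-5) = -1 - 10 = -11)
c(B, n) = (-11 + B)/(2*n) (c(B, n) = (B - 11)/(n + n) = (-11 + B)/((2*n)) = (-11 + B)*(1/(2*n)) = (-11 + B)/(2*n))
sqrt(-3547 + (c(-50, -38) - s(-16))) = sqrt(-3547 + ((1/2)*(-11 - 50)/(-38) - 1*(-16))) = sqrt(-3547 + ((1/2)*(-1/38)*(-61) + 16)) = sqrt(-3547 + (61/76 + 16)) = sqrt(-3547 + 1277/76) = sqrt(-268295/76) = I*sqrt(5097605)/38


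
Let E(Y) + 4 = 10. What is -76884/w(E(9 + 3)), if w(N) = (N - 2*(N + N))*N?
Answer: 6407/9 ≈ 711.89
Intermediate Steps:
E(Y) = 6 (E(Y) = -4 + 10 = 6)
w(N) = -3*N**2 (w(N) = (N - 4*N)*N = (-3*N)*N = -3*N**2)
-76884/w(E(9 + 3)) = -76884/((-3*6**2)) = -76884/((-3*36)) = -76884/(-108) = -76884*(-1/108) = 6407/9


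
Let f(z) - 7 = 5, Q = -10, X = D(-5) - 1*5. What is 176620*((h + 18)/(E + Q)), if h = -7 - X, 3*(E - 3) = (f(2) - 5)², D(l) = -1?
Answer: 2251905/7 ≈ 3.2170e+5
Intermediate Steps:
X = -6 (X = -1 - 1*5 = -1 - 5 = -6)
f(z) = 12 (f(z) = 7 + 5 = 12)
E = 58/3 (E = 3 + (12 - 5)²/3 = 3 + (⅓)*7² = 3 + (⅓)*49 = 3 + 49/3 = 58/3 ≈ 19.333)
h = -1 (h = -7 - 1*(-6) = -7 + 6 = -1)
176620*((h + 18)/(E + Q)) = 176620*((-1 + 18)/(58/3 - 10)) = 176620*(17/(28/3)) = 176620*(17*(3/28)) = 176620*(51/28) = 2251905/7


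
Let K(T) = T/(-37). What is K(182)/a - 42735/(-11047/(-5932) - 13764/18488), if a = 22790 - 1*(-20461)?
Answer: -72117277342822334/1886321190489 ≈ -38232.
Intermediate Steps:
a = 43251 (a = 22790 + 20461 = 43251)
K(T) = -T/37 (K(T) = T*(-1/37) = -T/37)
K(182)/a - 42735/(-11047/(-5932) - 13764/18488) = -1/37*182/43251 - 42735/(-11047/(-5932) - 13764/18488) = -182/37*1/43251 - 42735/(-11047*(-1/5932) - 13764*1/18488) = -14/123099 - 42735/(11047/5932 - 3441/4622) = -14/123099 - 42735/15323611/13708852 = -14/123099 - 42735*13708852/15323611 = -14/123099 - 585847790220/15323611 = -72117277342822334/1886321190489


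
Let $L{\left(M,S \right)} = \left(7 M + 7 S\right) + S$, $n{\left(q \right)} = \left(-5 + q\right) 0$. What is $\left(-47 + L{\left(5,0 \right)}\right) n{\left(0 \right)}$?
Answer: $0$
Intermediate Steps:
$n{\left(q \right)} = 0$
$L{\left(M,S \right)} = 7 M + 8 S$
$\left(-47 + L{\left(5,0 \right)}\right) n{\left(0 \right)} = \left(-47 + \left(7 \cdot 5 + 8 \cdot 0\right)\right) 0 = \left(-47 + \left(35 + 0\right)\right) 0 = \left(-47 + 35\right) 0 = \left(-12\right) 0 = 0$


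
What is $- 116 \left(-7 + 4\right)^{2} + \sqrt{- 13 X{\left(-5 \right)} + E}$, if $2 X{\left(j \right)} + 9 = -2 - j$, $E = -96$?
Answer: $-1044 + i \sqrt{57} \approx -1044.0 + 7.5498 i$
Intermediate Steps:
$X{\left(j \right)} = - \frac{11}{2} - \frac{j}{2}$ ($X{\left(j \right)} = - \frac{9}{2} + \frac{-2 - j}{2} = - \frac{9}{2} - \left(1 + \frac{j}{2}\right) = - \frac{11}{2} - \frac{j}{2}$)
$- 116 \left(-7 + 4\right)^{2} + \sqrt{- 13 X{\left(-5 \right)} + E} = - 116 \left(-7 + 4\right)^{2} + \sqrt{- 13 \left(- \frac{11}{2} - - \frac{5}{2}\right) - 96} = - 116 \left(-3\right)^{2} + \sqrt{- 13 \left(- \frac{11}{2} + \frac{5}{2}\right) - 96} = \left(-116\right) 9 + \sqrt{\left(-13\right) \left(-3\right) - 96} = -1044 + \sqrt{39 - 96} = -1044 + \sqrt{-57} = -1044 + i \sqrt{57}$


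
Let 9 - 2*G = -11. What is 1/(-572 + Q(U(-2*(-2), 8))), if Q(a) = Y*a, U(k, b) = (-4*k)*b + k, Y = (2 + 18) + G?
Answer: -1/4292 ≈ -0.00023299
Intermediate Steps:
G = 10 (G = 9/2 - ½*(-11) = 9/2 + 11/2 = 10)
Y = 30 (Y = (2 + 18) + 10 = 20 + 10 = 30)
U(k, b) = k - 4*b*k (U(k, b) = -4*b*k + k = k - 4*b*k)
Q(a) = 30*a
1/(-572 + Q(U(-2*(-2), 8))) = 1/(-572 + 30*((-2*(-2))*(1 - 4*8))) = 1/(-572 + 30*(4*(1 - 32))) = 1/(-572 + 30*(4*(-31))) = 1/(-572 + 30*(-124)) = 1/(-572 - 3720) = 1/(-4292) = -1/4292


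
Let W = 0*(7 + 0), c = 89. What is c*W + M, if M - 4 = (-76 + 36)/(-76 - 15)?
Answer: 404/91 ≈ 4.4396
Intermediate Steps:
M = 404/91 (M = 4 + (-76 + 36)/(-76 - 15) = 4 - 40/(-91) = 4 - 40*(-1/91) = 4 + 40/91 = 404/91 ≈ 4.4396)
W = 0 (W = 0*7 = 0)
c*W + M = 89*0 + 404/91 = 0 + 404/91 = 404/91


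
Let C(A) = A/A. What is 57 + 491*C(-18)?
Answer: 548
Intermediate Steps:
C(A) = 1
57 + 491*C(-18) = 57 + 491*1 = 57 + 491 = 548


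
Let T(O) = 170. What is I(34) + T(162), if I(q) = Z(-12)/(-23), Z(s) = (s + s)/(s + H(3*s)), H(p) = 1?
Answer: 42986/253 ≈ 169.91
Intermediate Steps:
Z(s) = 2*s/(1 + s) (Z(s) = (s + s)/(s + 1) = (2*s)/(1 + s) = 2*s/(1 + s))
I(q) = -24/253 (I(q) = (2*(-12)/(1 - 12))/(-23) = (2*(-12)/(-11))*(-1/23) = (2*(-12)*(-1/11))*(-1/23) = (24/11)*(-1/23) = -24/253)
I(34) + T(162) = -24/253 + 170 = 42986/253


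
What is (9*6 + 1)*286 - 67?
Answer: 15663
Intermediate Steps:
(9*6 + 1)*286 - 67 = (54 + 1)*286 - 67 = 55*286 - 67 = 15730 - 67 = 15663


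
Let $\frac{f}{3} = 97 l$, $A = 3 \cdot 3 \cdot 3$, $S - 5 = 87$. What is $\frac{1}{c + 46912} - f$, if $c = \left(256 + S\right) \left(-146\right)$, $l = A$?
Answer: $- \frac{30610873}{3896} \approx -7857.0$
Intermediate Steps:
$S = 92$ ($S = 5 + 87 = 92$)
$A = 27$ ($A = 9 \cdot 3 = 27$)
$l = 27$
$c = -50808$ ($c = \left(256 + 92\right) \left(-146\right) = 348 \left(-146\right) = -50808$)
$f = 7857$ ($f = 3 \cdot 97 \cdot 27 = 3 \cdot 2619 = 7857$)
$\frac{1}{c + 46912} - f = \frac{1}{-50808 + 46912} - 7857 = \frac{1}{-3896} - 7857 = - \frac{1}{3896} - 7857 = - \frac{30610873}{3896}$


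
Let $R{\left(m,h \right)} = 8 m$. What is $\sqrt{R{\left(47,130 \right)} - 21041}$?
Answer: $i \sqrt{20665} \approx 143.75 i$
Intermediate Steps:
$\sqrt{R{\left(47,130 \right)} - 21041} = \sqrt{8 \cdot 47 - 21041} = \sqrt{376 - 21041} = \sqrt{-20665} = i \sqrt{20665}$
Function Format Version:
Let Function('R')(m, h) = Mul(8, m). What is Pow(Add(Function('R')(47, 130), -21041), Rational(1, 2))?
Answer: Mul(I, Pow(20665, Rational(1, 2))) ≈ Mul(143.75, I)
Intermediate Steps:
Pow(Add(Function('R')(47, 130), -21041), Rational(1, 2)) = Pow(Add(Mul(8, 47), -21041), Rational(1, 2)) = Pow(Add(376, -21041), Rational(1, 2)) = Pow(-20665, Rational(1, 2)) = Mul(I, Pow(20665, Rational(1, 2)))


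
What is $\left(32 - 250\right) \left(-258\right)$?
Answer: $56244$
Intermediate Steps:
$\left(32 - 250\right) \left(-258\right) = \left(-218\right) \left(-258\right) = 56244$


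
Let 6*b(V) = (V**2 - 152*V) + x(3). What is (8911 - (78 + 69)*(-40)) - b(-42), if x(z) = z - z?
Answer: 13433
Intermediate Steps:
x(z) = 0
b(V) = -76*V/3 + V**2/6 (b(V) = ((V**2 - 152*V) + 0)/6 = (V**2 - 152*V)/6 = -76*V/3 + V**2/6)
(8911 - (78 + 69)*(-40)) - b(-42) = (8911 - (78 + 69)*(-40)) - (-42)*(-152 - 42)/6 = (8911 - 147*(-40)) - (-42)*(-194)/6 = (8911 - 1*(-5880)) - 1*1358 = (8911 + 5880) - 1358 = 14791 - 1358 = 13433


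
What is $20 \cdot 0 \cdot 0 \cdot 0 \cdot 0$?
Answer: $0$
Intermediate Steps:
$20 \cdot 0 \cdot 0 \cdot 0 \cdot 0 = 0 \cdot 0 \cdot 0 = 0 \cdot 0 = 0$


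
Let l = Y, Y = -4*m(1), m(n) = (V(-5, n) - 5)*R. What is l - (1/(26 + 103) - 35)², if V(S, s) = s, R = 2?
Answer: -19843684/16641 ≈ -1192.5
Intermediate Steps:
m(n) = -10 + 2*n (m(n) = (n - 5)*2 = (-5 + n)*2 = -10 + 2*n)
Y = 32 (Y = -4*(-10 + 2*1) = -4*(-10 + 2) = -4*(-8) = 32)
l = 32
l - (1/(26 + 103) - 35)² = 32 - (1/(26 + 103) - 35)² = 32 - (1/129 - 35)² = 32 - (-4514/129)² = 32 - 1*20376196/16641 = 32 - 20376196/16641 = -19843684/16641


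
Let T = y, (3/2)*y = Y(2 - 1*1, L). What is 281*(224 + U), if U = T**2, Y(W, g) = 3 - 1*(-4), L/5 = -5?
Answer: 621572/9 ≈ 69064.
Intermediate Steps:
L = -25 (L = 5*(-5) = -25)
Y(W, g) = 7 (Y(W, g) = 3 + 4 = 7)
y = 14/3 (y = (2/3)*7 = 14/3 ≈ 4.6667)
T = 14/3 ≈ 4.6667
U = 196/9 (U = (14/3)**2 = 196/9 ≈ 21.778)
281*(224 + U) = 281*(224 + 196/9) = 281*(2212/9) = 621572/9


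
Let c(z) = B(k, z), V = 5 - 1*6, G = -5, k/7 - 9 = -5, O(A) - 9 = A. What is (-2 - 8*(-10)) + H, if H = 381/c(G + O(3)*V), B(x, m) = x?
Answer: 2565/28 ≈ 91.607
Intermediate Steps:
O(A) = 9 + A
k = 28 (k = 63 + 7*(-5) = 63 - 35 = 28)
V = -1 (V = 5 - 6 = -1)
c(z) = 28
H = 381/28 ≈ 13.607
(-2 - 8*(-10)) + H = (-2 - 8*(-10)) + 381/28 = (-2 + 80) + 381/28 = 78 + 381/28 = 2565/28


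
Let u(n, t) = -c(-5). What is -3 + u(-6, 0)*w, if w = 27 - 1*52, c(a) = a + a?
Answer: -253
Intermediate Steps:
c(a) = 2*a
u(n, t) = 10 (u(n, t) = -2*(-5) = -1*(-10) = 10)
w = -25 (w = 27 - 52 = -25)
-3 + u(-6, 0)*w = -3 + 10*(-25) = -3 - 250 = -253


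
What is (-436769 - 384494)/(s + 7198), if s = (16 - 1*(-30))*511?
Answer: -821263/30704 ≈ -26.748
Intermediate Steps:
s = 23506 (s = (16 + 30)*511 = 46*511 = 23506)
(-436769 - 384494)/(s + 7198) = (-436769 - 384494)/(23506 + 7198) = -821263/30704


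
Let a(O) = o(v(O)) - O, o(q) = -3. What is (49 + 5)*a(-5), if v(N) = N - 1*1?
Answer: 108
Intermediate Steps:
v(N) = -1 + N (v(N) = N - 1 = -1 + N)
a(O) = -3 - O
(49 + 5)*a(-5) = (49 + 5)*(-3 - 1*(-5)) = 54*(-3 + 5) = 54*2 = 108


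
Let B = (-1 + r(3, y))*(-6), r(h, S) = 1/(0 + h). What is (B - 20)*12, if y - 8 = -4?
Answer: -192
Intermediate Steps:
y = 4 (y = 8 - 4 = 4)
r(h, S) = 1/h
B = 4 (B = (-1 + 1/3)*(-6) = -2/3*(-6) = 4)
(B - 20)*12 = (4 - 20)*12 = -16*12 = -192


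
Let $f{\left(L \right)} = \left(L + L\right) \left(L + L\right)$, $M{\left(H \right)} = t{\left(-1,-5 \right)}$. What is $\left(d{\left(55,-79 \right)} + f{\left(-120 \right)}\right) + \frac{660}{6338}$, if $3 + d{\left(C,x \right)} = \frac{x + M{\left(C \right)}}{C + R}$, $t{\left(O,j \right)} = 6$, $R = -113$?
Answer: $\frac{10586694271}{183802} \approx 57598.0$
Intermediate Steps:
$M{\left(H \right)} = 6$
$d{\left(C,x \right)} = -3 + \frac{6 + x}{-113 + C}$ ($d{\left(C,x \right)} = -3 + \frac{x + 6}{C - 113} = -3 + \frac{6 + x}{-113 + C}$)
$f{\left(L \right)} = 4 L^{2}$ ($f{\left(L \right)} = 2 L 2 L = 4 L^{2}$)
$\left(d{\left(55,-79 \right)} + f{\left(-120 \right)}\right) + \frac{660}{6338} = \left(\frac{345 - 79 - 165}{-113 + 55} + 4 \left(-120\right)^{2}\right) + \frac{660}{6338} = \left(\frac{345 - 79 - 165}{-58} + 4 \cdot 14400\right) + 660 \cdot \frac{1}{6338} = \left(\left(- \frac{1}{58}\right) 101 + 57600\right) + \frac{330}{3169} = \left(- \frac{101}{58} + 57600\right) + \frac{330}{3169} = \frac{3340699}{58} + \frac{330}{3169} = \frac{10586694271}{183802}$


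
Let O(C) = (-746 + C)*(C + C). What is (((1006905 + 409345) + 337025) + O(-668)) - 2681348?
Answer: 961031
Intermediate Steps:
O(C) = 2*C*(-746 + C) (O(C) = (-746 + C)*(2*C) = 2*C*(-746 + C))
(((1006905 + 409345) + 337025) + O(-668)) - 2681348 = (((1006905 + 409345) + 337025) + 2*(-668)*(-746 - 668)) - 2681348 = ((1416250 + 337025) + 2*(-668)*(-1414)) - 2681348 = (1753275 + 1889104) - 2681348 = 3642379 - 2681348 = 961031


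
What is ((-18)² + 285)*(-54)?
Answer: -32886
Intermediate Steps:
((-18)² + 285)*(-54) = (324 + 285)*(-54) = 609*(-54) = -32886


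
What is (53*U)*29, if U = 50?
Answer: 76850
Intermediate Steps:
(53*U)*29 = (53*50)*29 = 2650*29 = 76850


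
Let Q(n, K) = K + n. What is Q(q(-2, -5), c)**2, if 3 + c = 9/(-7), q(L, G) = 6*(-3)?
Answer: 24336/49 ≈ 496.65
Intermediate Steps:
q(L, G) = -18
c = -30/7 (c = -3 + 9/(-7) = -3 + 9*(-1/7) = -3 - 9/7 = -30/7 ≈ -4.2857)
Q(q(-2, -5), c)**2 = (-30/7 - 18)**2 = (-156/7)**2 = 24336/49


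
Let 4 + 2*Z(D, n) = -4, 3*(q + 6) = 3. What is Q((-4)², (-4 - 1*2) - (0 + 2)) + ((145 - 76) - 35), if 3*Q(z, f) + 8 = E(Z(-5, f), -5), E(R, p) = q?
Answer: 89/3 ≈ 29.667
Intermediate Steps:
q = -5 (q = -6 + (⅓)*3 = -6 + 1 = -5)
Z(D, n) = -4 (Z(D, n) = -2 + (½)*(-4) = -2 - 2 = -4)
E(R, p) = -5
Q(z, f) = -13/3 (Q(z, f) = -8/3 + (⅓)*(-5) = -8/3 - 5/3 = -13/3)
Q((-4)², (-4 - 1*2) - (0 + 2)) + ((145 - 76) - 35) = -13/3 + ((145 - 76) - 35) = -13/3 + (69 - 35) = -13/3 + 34 = 89/3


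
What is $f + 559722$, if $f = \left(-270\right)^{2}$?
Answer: $632622$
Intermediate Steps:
$f = 72900$
$f + 559722 = 72900 + 559722 = 632622$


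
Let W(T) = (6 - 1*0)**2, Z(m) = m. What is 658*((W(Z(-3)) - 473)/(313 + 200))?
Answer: -15134/27 ≈ -560.52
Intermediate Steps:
W(T) = 36 (W(T) = (6 + 0)**2 = 6**2 = 36)
658*((W(Z(-3)) - 473)/(313 + 200)) = 658*((36 - 473)/(313 + 200)) = 658*(-437/513) = 658*(-437*1/513) = 658*(-23/27) = -15134/27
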